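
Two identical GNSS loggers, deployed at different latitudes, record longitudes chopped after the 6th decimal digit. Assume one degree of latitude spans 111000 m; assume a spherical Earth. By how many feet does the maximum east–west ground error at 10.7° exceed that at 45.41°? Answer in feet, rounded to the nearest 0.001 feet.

Truncating at 6 decimal places can drop up to a full unit in the last place, so the longitude may be off by as much as 1e-06°.
Error at 10.7° = 1e-06° × 111000 × cos 10.7° ≈ 0.111 × 0.9826 = 0.10907 m.
Error at 45.41° = 1e-06° × 111000 × cos 45.41° ≈ 0.111 × 0.7020 = 0.077925 m.
So the lower-latitude error exceeds the higher by 0.10907 − 0.077925 = 0.031145 m.
In feet: 0.0311448 m ÷ 0.3048 ≈ 0.10218 ft.

0.102 feet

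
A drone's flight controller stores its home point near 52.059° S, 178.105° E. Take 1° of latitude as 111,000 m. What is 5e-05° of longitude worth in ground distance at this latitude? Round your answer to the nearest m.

One degree of longitude here spans 111000 × cos 52.059° = 111000 × 0.6148 ≈ 68248.3 m; 5e-05° of that is 3.41242 m.

3 m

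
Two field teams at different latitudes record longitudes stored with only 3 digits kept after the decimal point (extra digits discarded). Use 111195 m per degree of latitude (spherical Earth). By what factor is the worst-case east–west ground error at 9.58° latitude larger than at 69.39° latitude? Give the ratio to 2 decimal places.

2.80

Truncating at 3 decimal places can drop up to a full unit in the last place, so the longitude may be off by as much as 0.001°.
Error at 9.58° = 0.001° × 111195 × cos 9.58° ≈ 111.2 × 0.9861 = 109.64 m.
At 69.39°: 0.001° × 111195 × cos 69.39° = 0.001 × 111195 × 0.3520 ≈ 39.141 m.
Ratio: 109.64 / 39.141 = cos 9.58° / cos 69.39° ≈ 2.8013.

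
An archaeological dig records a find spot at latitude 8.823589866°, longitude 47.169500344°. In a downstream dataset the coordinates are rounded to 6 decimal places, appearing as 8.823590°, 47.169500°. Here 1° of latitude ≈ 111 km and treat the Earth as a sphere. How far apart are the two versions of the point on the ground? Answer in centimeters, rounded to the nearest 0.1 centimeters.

The latitude changed by -0.000000134° and the longitude by +0.000000344°.
N–S: -0.000000134° × 111000 m/° = -0.014874 m.
East–west at this latitude: 0.000000344° × 111000 × cos 8.82359° ≈ 0.000000344 × 109686 = 0.0377321 m.
Combined displacement = (0.014874² + 0.0377321²)^½ ≈ 0.040558 m.
That is 0.040558 m = 4.0558 cm.

4.1 centimeters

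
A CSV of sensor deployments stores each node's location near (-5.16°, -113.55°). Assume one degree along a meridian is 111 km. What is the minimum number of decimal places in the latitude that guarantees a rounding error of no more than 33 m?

One degree of latitude covers 111000 m.
N decimal places → at most half a unit in the last place, 0.5 × 10⁻ᴺ° = 111000/2 × 10⁻ᴺ m.
Setting 55500 × 10⁻ᴺ ≤ 33 gives 10ᴺ ≥ 1682, i.e. N ≥ 3.23.
So 4 decimal places suffice (5.55 m); 3 would allow up to 55.5 m.

4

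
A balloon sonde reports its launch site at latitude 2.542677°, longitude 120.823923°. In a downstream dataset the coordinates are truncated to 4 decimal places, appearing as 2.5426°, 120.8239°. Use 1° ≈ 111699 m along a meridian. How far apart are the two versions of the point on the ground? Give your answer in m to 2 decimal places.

Δlat = 2.542677 − 2.5426 = +0.000077°; Δlon = 120.823923 − 120.8239 = +0.000023°.
North–south shift: 0.000077 × 111699 = 8.60082 m.
East–west at this latitude: 0.000023° × 111699 × cos 2.5426° ≈ 0.000023 × 111589 = 2.56655 m.
Hypotenuse of the two orthogonal shifts: √(8.60082² + 2.56655²) = 8.9756 m.

8.98 m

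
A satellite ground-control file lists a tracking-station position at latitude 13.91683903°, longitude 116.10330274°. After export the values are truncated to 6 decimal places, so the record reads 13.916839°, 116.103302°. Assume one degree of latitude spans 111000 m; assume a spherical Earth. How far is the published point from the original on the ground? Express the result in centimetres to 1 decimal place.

8.0 centimetres

The latitude changed by +0.00000003° and the longitude by +0.00000074°.
N–S: 0.00000003° × 111000 m/° = 0.00333 m.
East–west at this latitude: 0.00000074° × 111000 × cos 13.9168° ≈ 0.00000074 × 107742 = 0.0797288 m.
Distance: √(0.00333² + 0.0797288²) ≈ 0.0797984 m.
That is 0.0797984 m = 7.9798 cm.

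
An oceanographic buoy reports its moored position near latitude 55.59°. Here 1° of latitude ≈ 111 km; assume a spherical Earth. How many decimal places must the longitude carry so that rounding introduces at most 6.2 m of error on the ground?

At 55.59° one degree of longitude covers 111000 × cos 55.59° ≈ 111000 × 0.5651 ≈ 62727.3 m.
With N decimal places the half-ulp bound is 0.5·10⁻ᴺ°, or 0.5·10⁻ᴺ × 62727.3 m on the ground.
Setting 31363.7 × 10⁻ᴺ ≤ 6.2 gives 10ᴺ ≥ 5059, i.e. N ≥ 3.70.
At 3 places the error can reach 31.4 m, but 4 places keeps it to 3.14 m.

4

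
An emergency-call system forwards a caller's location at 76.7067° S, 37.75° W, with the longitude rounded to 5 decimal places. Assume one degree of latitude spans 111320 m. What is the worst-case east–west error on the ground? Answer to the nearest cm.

Rounding to 5 decimal places leaves the longitude within ±5e-06° of the true value.
Parallels shrink by cos φ, so at 76.7067° a degree of longitude is 111320 × 0.2299 ≈ 25596.5 m.
East–west error: 5e-06° × 25596.5 m/° ≈ 0.127982 m.
That is 0.127982 m = 12.798 cm.

13 cm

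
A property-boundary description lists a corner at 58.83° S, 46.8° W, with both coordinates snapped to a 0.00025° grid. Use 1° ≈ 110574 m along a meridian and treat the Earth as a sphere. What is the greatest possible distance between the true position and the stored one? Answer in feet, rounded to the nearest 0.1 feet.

With a 0.00025° grid the true value lies within half a step, ±0.00025°/2 = ±0.000125°, of the stored one.
North–south component: 0.000125° × 110574 = 13.8217 m.
Longitude error → 0.000125 × 110574 × cos 58.83° = 0.000125 × 110574 × 0.5176 ≈ 7.15385 m.
The two errors are perpendicular, so the maximum displacement is √(13.8217² + 7.15385²) ≈ 15.5634 m.
In feet: 15.5634 m ÷ 0.3048 ≈ 51.061 ft.

51.1 feet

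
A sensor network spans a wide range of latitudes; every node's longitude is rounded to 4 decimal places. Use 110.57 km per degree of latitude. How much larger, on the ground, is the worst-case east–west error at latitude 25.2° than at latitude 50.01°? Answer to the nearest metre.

1 metres

Rounding to 4 decimal places leaves the longitude within ±5e-05° of the true value.
Error at 25.2° = 5e-05° × 110570 × cos 25.2° ≈ 5.5285 × 0.9048 = 5.0023 m.
Error at 50.01° = 5e-05° × 110570 × cos 50.01° ≈ 5.5285 × 0.6427 = 3.5529 m.
Difference: 5.0023 − 3.5529 = 1.4494 m.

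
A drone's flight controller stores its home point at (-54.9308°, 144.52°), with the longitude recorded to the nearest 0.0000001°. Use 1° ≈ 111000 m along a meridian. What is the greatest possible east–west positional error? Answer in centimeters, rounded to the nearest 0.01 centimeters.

0.32 centimeters

Rounding to 7 decimal places leaves the longitude within ±5e-08° of the true value.
At latitude 54.9308° a degree of longitude spans 111000 m × cos 54.9308° = 111000 × 0.5746 ≈ 63776.8 m.
So at most 5e-08° × 63776.8 ≈ 0.00318884 m east–west.
That is 0.00318884 m = 0.31888 cm.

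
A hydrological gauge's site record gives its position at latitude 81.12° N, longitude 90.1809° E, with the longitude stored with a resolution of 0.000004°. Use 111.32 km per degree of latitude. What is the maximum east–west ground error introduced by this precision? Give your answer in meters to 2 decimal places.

0.03 meters

With a 0.000004° grid the true value lies within half a step, ±0.000004°/2 = ±2e-06°, of the stored one.
One degree of longitude at 81.12° is 111320 × cos 81.12° ≈ 111320 × 0.1544 = 17184 m.
Maximum E–W displacement: 2e-06 × 17184 = 0.0343679 m.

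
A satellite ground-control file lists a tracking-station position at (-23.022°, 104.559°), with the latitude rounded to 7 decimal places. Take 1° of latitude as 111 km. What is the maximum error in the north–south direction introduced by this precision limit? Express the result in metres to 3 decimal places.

0.006 metres

Rounding to 7 decimal places leaves the latitude within ±5e-08° of the true value.
So the N–S error is at most 5e-08 × 111000 = 0.00555 m.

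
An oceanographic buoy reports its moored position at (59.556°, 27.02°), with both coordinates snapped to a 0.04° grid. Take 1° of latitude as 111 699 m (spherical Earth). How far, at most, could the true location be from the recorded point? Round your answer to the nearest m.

With a 0.04° grid the true value lies within half a step, ±0.04°/2 = ±0.02°, of the stored one.
Latitude error → 0.02 × 111699 = 2233.98 m along the meridian.
Longitude error → 0.02 × 111699 × cos 59.556° = 0.02 × 111699 × 0.5067 ≈ 1131.95 m.
The two errors are perpendicular, so the maximum displacement is √(2233.98² + 1131.95²) ≈ 2504.39 m.

2504 m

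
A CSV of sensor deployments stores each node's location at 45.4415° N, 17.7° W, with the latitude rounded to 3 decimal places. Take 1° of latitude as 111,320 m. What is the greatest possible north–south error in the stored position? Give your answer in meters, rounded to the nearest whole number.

56 meters

Rounding to 3 decimal places leaves the latitude within ±0.0005° of the true value.
Along the meridian that is 0.0005° × 111320 m/° = 55.66 m.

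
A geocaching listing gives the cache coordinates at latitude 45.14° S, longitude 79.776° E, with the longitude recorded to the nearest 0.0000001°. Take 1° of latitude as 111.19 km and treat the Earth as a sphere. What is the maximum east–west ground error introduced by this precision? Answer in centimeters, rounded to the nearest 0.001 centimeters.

0.392 centimeters

Rounding to 7 decimal places leaves the longitude within ±5e-08° of the true value.
One degree of longitude at 45.14° is 111190 × cos 45.14° ≈ 111190 × 0.7054 = 78430.9 m.
East–west error: 5e-08° × 78430.9 m/° ≈ 0.00392154 m.
That is 0.00392154 m = 0.39215 cm.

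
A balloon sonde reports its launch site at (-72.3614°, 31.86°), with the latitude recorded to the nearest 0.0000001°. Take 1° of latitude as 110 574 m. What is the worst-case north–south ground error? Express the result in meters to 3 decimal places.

0.006 meters

Rounding to 7 decimal places leaves the latitude within ±5e-08° of the true value.
Along the meridian that is 5e-08° × 110574 m/° = 0.0055287 m.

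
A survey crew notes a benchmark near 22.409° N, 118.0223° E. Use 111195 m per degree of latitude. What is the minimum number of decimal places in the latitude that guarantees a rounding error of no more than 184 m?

One degree of latitude covers 111195 m.
N decimal places → at most half a unit in the last place, 0.5 × 10⁻ᴺ° = 111195/2 × 10⁻ᴺ m.
Setting 55597.5 × 10⁻ᴺ ≤ 184 gives 10ᴺ ≥ 302.2, i.e. N ≥ 2.48.
So 3 decimal places suffice (55.6 m); 2 would allow up to 556 m.

3 decimal places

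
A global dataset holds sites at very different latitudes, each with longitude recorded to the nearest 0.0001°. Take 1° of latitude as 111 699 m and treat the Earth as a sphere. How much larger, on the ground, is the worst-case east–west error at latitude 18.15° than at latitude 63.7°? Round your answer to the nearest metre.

3 metres

Rounding to 4 decimal places leaves the longitude within ±5e-05° of the true value.
Error at 18.15° = 5e-05° × 111699 × cos 18.15° ≈ 5.585 × 0.9502 = 5.3071 m.
Error at 63.7° = 5e-05° × 111699 × cos 63.7° ≈ 5.585 × 0.4431 = 2.4745 m.
So the lower-latitude error exceeds the higher by 5.3071 − 2.4745 = 2.8325 m.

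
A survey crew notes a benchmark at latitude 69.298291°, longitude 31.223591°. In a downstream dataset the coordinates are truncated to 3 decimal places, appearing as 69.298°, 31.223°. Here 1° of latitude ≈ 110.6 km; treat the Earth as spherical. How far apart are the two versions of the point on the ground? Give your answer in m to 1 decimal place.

Δlat = 69.298291 − 69.298 = +0.000291°; Δlon = 31.223591 − 31.223 = +0.000591°.
N–S: 0.000291° × 110600 m/° = 32.1846 m.
E–W at 69.298°: 0.000591° × 110600 × cos 69.298° = 0.000591 × 110600 × 0.3535 ≈ 23.1069 m.
Distance: √(32.1846² + 23.1069²) ≈ 39.6204 m.

39.6 m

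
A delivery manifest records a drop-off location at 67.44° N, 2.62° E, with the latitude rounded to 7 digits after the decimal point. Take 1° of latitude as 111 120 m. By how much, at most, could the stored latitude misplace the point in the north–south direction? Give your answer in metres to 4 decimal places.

0.0056 metres

Rounding to 7 decimal places leaves the latitude within ±5e-08° of the true value.
Along the meridian that is 5e-08° × 111120 m/° = 0.005556 m.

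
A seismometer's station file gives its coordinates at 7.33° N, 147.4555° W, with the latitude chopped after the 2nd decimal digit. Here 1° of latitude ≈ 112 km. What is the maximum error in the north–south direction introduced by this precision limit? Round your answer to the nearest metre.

1120 metres

Truncating at 2 decimal places can drop up to a full unit in the last place, so the latitude may be off by as much as 0.01°.
North–south distance: 0.01° × 112000 m/° = 1120 m.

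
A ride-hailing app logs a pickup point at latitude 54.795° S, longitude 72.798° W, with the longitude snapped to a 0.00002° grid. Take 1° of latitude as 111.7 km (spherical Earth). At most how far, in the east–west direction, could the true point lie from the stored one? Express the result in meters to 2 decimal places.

0.64 meters

With a 0.00002° grid the true value lies within half a step, ±0.00002°/2 = ±1e-05°, of the stored one.
At latitude 54.795° a degree of longitude spans 111700 m × cos 54.795° = 111700 × 0.5765 ≈ 64395.5 m.
So at most 1e-05° × 64395.5 ≈ 0.643955 m east–west.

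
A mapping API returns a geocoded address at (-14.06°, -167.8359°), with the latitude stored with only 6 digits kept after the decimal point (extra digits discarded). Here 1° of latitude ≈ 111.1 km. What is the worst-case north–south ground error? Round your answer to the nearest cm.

Truncating at 6 decimal places can drop up to a full unit in the last place, so the latitude may be off by as much as 1e-06°.
So the N–S error is at most 1e-06 × 111100 = 0.1111 m.
That is 0.1111 m = 11.11 cm.

11 cm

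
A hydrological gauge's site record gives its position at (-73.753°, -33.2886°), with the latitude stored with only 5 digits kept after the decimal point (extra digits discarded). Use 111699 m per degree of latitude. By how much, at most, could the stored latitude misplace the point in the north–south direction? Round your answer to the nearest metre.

Truncating at 5 decimal places can drop up to a full unit in the last place, so the latitude may be off by as much as 1e-05°.
North–south distance: 1e-05° × 111699 m/° = 1.11699 m.

1 metres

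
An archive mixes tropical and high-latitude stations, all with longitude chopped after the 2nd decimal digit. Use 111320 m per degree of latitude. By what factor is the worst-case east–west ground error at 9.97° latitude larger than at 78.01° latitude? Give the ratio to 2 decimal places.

Truncating at 2 decimal places can drop up to a full unit in the last place, so the longitude may be off by as much as 0.01°.
Error at 9.97° = 0.01° × 111320 × cos 9.97° ≈ 1113.2 × 0.9849 = 1096.4 m.
Error at 78.01° = 0.01° × 111320 × cos 78.01° ≈ 1113.2 × 0.2077 = 231.26 m.
Ratio: 1096.4 / 231.26 = cos 9.97° / cos 78.01° ≈ 4.7410.

4.74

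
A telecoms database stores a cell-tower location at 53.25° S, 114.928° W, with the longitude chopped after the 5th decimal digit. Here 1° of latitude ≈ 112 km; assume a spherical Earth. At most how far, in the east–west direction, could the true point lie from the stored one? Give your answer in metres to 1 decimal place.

0.7 metres

Truncating at 5 decimal places can drop up to a full unit in the last place, so the longitude may be off by as much as 1e-05°.
At latitude 53.25° a degree of longitude spans 112000 m × cos 53.25° = 112000 × 0.5983 ≈ 67012.4 m.
Maximum E–W displacement: 1e-05 × 67012.4 = 0.670124 m.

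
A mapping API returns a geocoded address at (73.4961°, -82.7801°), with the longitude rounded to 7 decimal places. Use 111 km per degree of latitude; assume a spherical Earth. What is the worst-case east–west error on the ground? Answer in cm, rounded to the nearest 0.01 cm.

Rounding to 7 decimal places leaves the longitude within ±5e-08° of the true value.
At latitude 73.4961° a degree of longitude spans 111000 m × cos 73.4961° = 111000 × 0.2841 ≈ 31532.9 m.
So at most 5e-08° × 31532.9 ≈ 0.00157665 m east–west.
That is 0.00157665 m = 0.15766 cm.

0.16 cm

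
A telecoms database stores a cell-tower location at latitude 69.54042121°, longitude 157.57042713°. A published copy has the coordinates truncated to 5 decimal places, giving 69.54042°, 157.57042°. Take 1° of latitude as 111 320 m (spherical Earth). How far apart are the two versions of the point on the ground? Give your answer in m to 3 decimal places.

Δlat = 69.54042121 − 69.54042 = +0.00000121°; Δlon = 157.57042713 − 157.57042 = +0.00000713°.
North–south shift: 0.00000121 × 111320 = 0.134697 m.
E–W at 69.5404°: 0.00000713° × 111320 × cos 69.5404° = 0.00000713 × 111320 × 0.3495 ≈ 0.277439 m.
Combined displacement = (0.134697² + 0.277439²)^½ ≈ 0.308408 m.

0.308 m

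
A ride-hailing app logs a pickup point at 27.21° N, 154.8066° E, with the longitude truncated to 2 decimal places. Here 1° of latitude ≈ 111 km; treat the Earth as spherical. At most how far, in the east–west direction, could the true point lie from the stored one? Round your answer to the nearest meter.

987 meters

Truncating at 2 decimal places can drop up to a full unit in the last place, so the longitude may be off by as much as 0.01°.
At latitude 27.21° a degree of longitude spans 111000 m × cos 27.21° = 111000 × 0.8893 ≈ 98716.4 m.
Maximum E–W displacement: 0.01 × 98716.4 = 987.164 m.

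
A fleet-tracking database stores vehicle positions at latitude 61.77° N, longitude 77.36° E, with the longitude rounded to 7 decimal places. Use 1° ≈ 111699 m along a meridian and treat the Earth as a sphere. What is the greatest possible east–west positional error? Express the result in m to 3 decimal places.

Rounding to 7 decimal places leaves the longitude within ±5e-08° of the true value.
One degree of longitude at 61.77° is 111699 × cos 61.77° ≈ 111699 × 0.4730 = 52835 m.
So at most 5e-08° × 52835 ≈ 0.00264175 m east–west.

0.003 m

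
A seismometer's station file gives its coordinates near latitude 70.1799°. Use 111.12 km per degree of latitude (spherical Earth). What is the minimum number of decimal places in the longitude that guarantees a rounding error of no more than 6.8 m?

4 decimal places

At 70.1799° one degree of longitude covers 111120 × cos 70.1799° ≈ 111120 × 0.3391 ≈ 37677.2 m.
N decimal places → at most half a unit in the last place, 0.5 × 10⁻ᴺ° = 37677.2/2 × 10⁻ᴺ m.
Need 0.5 × 37677.2 × 10⁻ᴺ ≤ 6.8 → 10⁻ᴺ ≤ 3.610e-04, so N ≥ 3.44.
At 3 places the error can reach 18.8 m, but 4 places keeps it to 1.88 m.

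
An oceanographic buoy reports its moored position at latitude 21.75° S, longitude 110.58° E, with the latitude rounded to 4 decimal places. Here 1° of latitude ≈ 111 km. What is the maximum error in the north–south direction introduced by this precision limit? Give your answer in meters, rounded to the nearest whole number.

6 meters

Rounding to 4 decimal places leaves the latitude within ±5e-05° of the true value.
Along the meridian that is 5e-05° × 111000 m/° = 5.55 m.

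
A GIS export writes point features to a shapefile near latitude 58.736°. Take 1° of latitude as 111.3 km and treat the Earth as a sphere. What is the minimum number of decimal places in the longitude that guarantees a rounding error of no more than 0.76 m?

At 58.736° one degree of longitude covers 111300 × cos 58.736° ≈ 111300 × 0.5190 ≈ 57762.7 m.
N decimal places → at most half a unit in the last place, 0.5 × 10⁻ᴺ° = 57762.7/2 × 10⁻ᴺ m.
Need 0.5 × 57762.7 × 10⁻ᴺ ≤ 0.76 → 10⁻ᴺ ≤ 2.631e-05, so N ≥ 4.58.
So 5 decimal places suffice (0.289 m); 4 would allow up to 2.89 m.

5 decimal places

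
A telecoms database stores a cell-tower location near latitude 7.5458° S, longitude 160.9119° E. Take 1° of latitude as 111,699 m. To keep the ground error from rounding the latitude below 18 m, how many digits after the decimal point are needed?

4

One degree of latitude covers 111699 m.
N decimal places → at most half a unit in the last place, 0.5 × 10⁻ᴺ° = 111699/2 × 10⁻ᴺ m.
Need 0.5 × 111699 × 10⁻ᴺ ≤ 18 → 10⁻ᴺ ≤ 3.223e-04, so N ≥ 3.49.
At 3 places the error can reach 55.8 m, but 4 places keeps it to 5.58 m.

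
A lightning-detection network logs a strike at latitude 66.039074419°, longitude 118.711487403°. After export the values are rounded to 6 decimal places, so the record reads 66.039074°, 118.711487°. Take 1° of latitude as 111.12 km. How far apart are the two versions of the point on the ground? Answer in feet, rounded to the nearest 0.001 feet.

The latitude changed by +0.000000419° and the longitude by +0.000000403°.
N–S: 0.000000419° × 111120 m/° = 0.0465593 m.
East–west at this latitude: 0.000000403° × 111120 × cos 66.0391° ≈ 0.000000403 × 45127.3 = 0.0181863 m.
Hypotenuse of the two orthogonal shifts: √(0.0465593² + 0.0181863²) = 0.0499851 m.
Converting: 0.0499851 m × 3.2808 ft/m ≈ 0.16399 ft.

0.164 feet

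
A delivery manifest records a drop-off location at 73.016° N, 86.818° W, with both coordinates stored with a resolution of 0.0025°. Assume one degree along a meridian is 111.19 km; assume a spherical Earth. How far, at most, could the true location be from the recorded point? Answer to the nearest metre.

145 metres

With a 0.0025° grid the true value lies within half a step, ±0.0025°/2 = ±0.00125°, of the stored one.
North–south component: 0.00125° × 111190 = 138.988 m.
E–W at 73.016°: 0.00125° × 111190 × cos 73.016° = 0.00125 × 111190 × 0.2921 ≈ 40.5989 m.
Worst case both components are at the extreme and orthogonal: √(138.988² + 40.5989²) ≈ 144.796 m.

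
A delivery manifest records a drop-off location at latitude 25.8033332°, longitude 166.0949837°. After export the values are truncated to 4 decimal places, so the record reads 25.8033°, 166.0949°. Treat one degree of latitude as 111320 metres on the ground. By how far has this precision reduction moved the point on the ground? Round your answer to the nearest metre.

9 metres

The latitude changed by +0.0000332° and the longitude by +0.0000837°.
North–south shift: 0.0000332 × 111320 = 3.69582 m.
East–west at this latitude: 0.0000837° × 111320 × cos 25.8033° ≈ 0.0000837 × 100221 = 8.38847 m.
Hypotenuse of the two orthogonal shifts: √(3.69582² + 8.38847²) = 9.16655 m.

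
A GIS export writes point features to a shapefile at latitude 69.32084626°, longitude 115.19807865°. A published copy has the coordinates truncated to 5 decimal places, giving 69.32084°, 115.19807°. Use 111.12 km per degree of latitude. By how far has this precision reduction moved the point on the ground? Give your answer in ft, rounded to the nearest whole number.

3 ft

The latitude changed by +0.00000626° and the longitude by +0.00000865°.
N–S: 0.00000626° × 111120 m/° = 0.695611 m.
E–W at 69.3208°: 0.00000865° × 111120 × cos 69.3208° = 0.00000865 × 111120 × 0.3531 ≈ 0.339429 m.
Hypotenuse of the two orthogonal shifts: √(0.695611² + 0.339429²) = 0.774007 m.
Converting: 0.774007 m × 3.2808 ft/m ≈ 2.5394 ft.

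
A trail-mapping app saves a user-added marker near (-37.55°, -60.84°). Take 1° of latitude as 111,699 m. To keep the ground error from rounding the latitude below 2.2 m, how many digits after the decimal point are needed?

5 decimal places

One degree of latitude covers 111699 m.
N decimal places → at most half a unit in the last place, 0.5 × 10⁻ᴺ° = 111699/2 × 10⁻ᴺ m.
Setting 55849.5 × 10⁻ᴺ ≤ 2.2 gives 10ᴺ ≥ 2.539e+04, i.e. N ≥ 4.40.
So 5 decimal places suffice (0.558 m); 4 would allow up to 5.58 m.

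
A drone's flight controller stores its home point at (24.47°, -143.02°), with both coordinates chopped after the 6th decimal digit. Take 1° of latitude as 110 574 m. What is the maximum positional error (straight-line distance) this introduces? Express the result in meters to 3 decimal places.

Truncating at 6 decimal places can drop up to a full unit in the last place, so each coordinate may be off by as much as 1e-06°.
Latitude error → 1e-06 × 110574 = 0.110574 m along the meridian.
E–W at 24.47°: 1e-06° × 110574 × cos 24.47° = 1e-06 × 110574 × 0.9102 ≈ 0.100642 m.
Worst case both components are at the extreme and orthogonal: √(0.110574² + 0.100642²) ≈ 0.149517 m.

0.150 meters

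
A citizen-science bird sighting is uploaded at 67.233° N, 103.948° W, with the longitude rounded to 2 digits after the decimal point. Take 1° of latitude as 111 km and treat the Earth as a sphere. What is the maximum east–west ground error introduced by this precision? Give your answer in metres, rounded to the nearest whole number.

Rounding to 2 decimal places leaves the longitude within ±0.005° of the true value.
At latitude 67.233° a degree of longitude spans 111000 m × cos 67.233° = 111000 × 0.3870 ≈ 42955.3 m.
East–west error: 0.005° × 42955.3 m/° ≈ 214.776 m.

215 metres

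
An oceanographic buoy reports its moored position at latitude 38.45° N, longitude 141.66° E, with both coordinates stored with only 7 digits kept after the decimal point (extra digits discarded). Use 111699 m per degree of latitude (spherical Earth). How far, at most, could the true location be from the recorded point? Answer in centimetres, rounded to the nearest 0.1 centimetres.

1.4 centimetres

Truncating at 7 decimal places can drop up to a full unit in the last place, so each coordinate may be off by as much as 1e-07°.
North–south component: 1e-07° × 111699 = 0.0111699 m.
E–W at 38.45°: 1e-07° × 111699 × cos 38.45° = 1e-07 × 111699 × 0.7832 ≈ 0.00874772 m.
Worst case both components are at the extreme and orthogonal: √(0.0111699² + 0.00874772²) ≈ 0.0141876 m.
That is 0.0141876 m = 1.4188 cm.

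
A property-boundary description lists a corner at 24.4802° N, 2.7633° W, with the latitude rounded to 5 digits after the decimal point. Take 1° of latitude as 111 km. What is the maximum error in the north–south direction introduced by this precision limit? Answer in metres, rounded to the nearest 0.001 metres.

Rounding to 5 decimal places leaves the latitude within ±5e-06° of the true value.
So the N–S error is at most 5e-06 × 111000 = 0.555 m.

0.555 metres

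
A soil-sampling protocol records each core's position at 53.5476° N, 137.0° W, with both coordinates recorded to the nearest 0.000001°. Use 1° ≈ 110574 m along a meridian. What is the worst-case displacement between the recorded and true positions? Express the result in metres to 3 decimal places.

0.064 metres

Rounding to 6 decimal places leaves each coordinate within ±5e-07° of the true value.
North–south component: 5e-07° × 110574 = 0.055287 m.
East–west component at 53.5476°: 5e-07° × 110574 × cos 53.5476° ≈ 5e-07 × 65698.1 ≈ 0.032849 m.
Worst case both components are at the extreme and orthogonal: √(0.055287² + 0.032849²) ≈ 0.0643095 m.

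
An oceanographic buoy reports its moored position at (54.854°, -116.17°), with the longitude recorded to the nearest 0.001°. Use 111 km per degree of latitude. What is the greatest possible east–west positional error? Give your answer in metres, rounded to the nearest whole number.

32 metres

Rounding to 3 decimal places leaves the longitude within ±0.0005° of the true value.
Parallels shrink by cos φ, so at 54.854° a degree of longitude is 111000 × 0.5757 ≈ 63898.5 m.
So at most 0.0005° × 63898.5 ≈ 31.9492 m east–west.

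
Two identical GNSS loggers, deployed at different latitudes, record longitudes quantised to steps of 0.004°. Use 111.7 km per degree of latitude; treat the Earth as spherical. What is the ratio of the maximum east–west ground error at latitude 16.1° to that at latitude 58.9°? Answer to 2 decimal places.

With a 0.004° grid the true value lies within half a step, ±0.004°/2 = ±0.002°, of the stored one.
At 16.1°: 0.002° × 111700 × cos 16.1° = 0.002 × 111700 × 0.9608 ≈ 214.64 m.
At 58.9°: 0.002° × 111700 × cos 58.9° = 0.002 × 111700 × 0.5165 ≈ 115.39 m.
Ratio: 214.64 / 115.39 = cos 16.1° / cos 58.9° ≈ 1.8601.

1.86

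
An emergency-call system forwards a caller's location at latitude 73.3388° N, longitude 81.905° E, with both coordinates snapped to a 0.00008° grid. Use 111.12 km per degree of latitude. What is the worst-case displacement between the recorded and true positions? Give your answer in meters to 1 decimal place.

4.6 meters

With a 0.00008° grid the true value lies within half a step, ±0.00008°/2 = ±4e-05°, of the stored one.
Latitude error → 4e-05 × 111120 = 4.4448 m along the meridian.
Longitude error → 4e-05 × 111120 × cos 73.3388° = 4e-05 × 111120 × 0.2867 ≈ 1.27438 m.
Worst case both components are at the extreme and orthogonal: √(4.4448² + 1.27438²) ≈ 4.62388 m.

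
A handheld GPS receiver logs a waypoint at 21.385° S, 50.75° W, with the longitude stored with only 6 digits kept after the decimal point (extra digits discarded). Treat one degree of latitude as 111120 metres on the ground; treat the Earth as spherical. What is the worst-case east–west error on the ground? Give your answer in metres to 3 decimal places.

0.103 metres

Truncating at 6 decimal places can drop up to a full unit in the last place, so the longitude may be off by as much as 1e-06°.
At latitude 21.385° a degree of longitude spans 111120 m × cos 21.385° = 111120 × 0.9312 ≈ 103470 m.
Maximum E–W displacement: 1e-06 × 103470 = 0.10347 m.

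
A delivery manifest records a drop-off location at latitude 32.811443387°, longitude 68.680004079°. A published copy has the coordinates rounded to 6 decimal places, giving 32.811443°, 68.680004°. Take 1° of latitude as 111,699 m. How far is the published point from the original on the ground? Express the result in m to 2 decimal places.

0.04 m

The latitude changed by +0.000000387° and the longitude by +0.000000079°.
N–S: 0.000000387° × 111699 m/° = 0.0432275 m.
E–W at 32.8114°: 0.000000079° × 111699 × cos 32.8114° = 0.000000079 × 111699 × 0.8405 ≈ 0.00741639 m.
Hypotenuse of the two orthogonal shifts: √(0.0432275² + 0.00741639²) = 0.0438591 m.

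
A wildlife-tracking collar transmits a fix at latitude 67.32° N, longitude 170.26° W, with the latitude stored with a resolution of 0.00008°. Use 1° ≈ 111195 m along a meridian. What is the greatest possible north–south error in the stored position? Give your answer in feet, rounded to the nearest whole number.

15 feet

With a 0.00008° grid the true value lies within half a step, ±0.00008°/2 = ±4e-05°, of the stored one.
North–south distance: 4e-05° × 111195 m/° = 4.4478 m.
Converting: 4.4478 m × 3.2808 ft/m ≈ 14.593 ft.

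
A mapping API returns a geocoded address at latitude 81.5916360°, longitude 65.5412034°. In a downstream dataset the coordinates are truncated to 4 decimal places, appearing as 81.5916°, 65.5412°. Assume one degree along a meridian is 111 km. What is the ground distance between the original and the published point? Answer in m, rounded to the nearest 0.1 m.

The latitude changed by +0.0000360° and the longitude by +0.0000034°.
North–south shift: 0.0000360 × 111000 = 3.996 m.
E–W at 81.5916°: 0.0000034° × 111000 × cos 81.5916° = 0.0000034 × 111000 × 0.1462 ≈ 0.0551865 m.
Hypotenuse of the two orthogonal shifts: √(3.996² + 0.0551865²) = 3.99638 m.

4.0 m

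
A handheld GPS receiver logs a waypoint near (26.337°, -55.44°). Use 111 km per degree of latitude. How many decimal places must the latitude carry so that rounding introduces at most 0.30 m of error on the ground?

One degree of latitude covers 111000 m.
With N decimal places the half-ulp bound is 0.5·10⁻ᴺ°, or 0.5·10⁻ᴺ × 111000 m on the ground.
Need 0.5 × 111000 × 10⁻ᴺ ≤ 0.30 → 10⁻ᴺ ≤ 5.405e-06, so N ≥ 5.27.
So 6 decimal places suffice (0.0555 m); 5 would allow up to 0.555 m.

6 decimal places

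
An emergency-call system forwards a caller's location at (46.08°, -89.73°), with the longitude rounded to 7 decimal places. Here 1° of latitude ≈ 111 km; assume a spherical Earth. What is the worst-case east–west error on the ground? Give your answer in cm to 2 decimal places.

Rounding to 7 decimal places leaves the longitude within ±5e-08° of the true value.
One degree of longitude at 46.08° is 111000 × cos 46.08° ≈ 111000 × 0.6937 = 76995.5 m.
Maximum E–W displacement: 5e-08 × 76995.5 = 0.00384978 m.
That is 0.00384978 m = 0.38498 cm.

0.38 cm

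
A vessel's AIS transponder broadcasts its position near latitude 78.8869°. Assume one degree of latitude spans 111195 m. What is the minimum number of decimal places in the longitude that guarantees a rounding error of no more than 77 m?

3 decimal places

At 78.8869° one degree of longitude covers 111195 × cos 78.8869° ≈ 111195 × 0.1927 ≈ 21432.4 m.
N decimal places → at most half a unit in the last place, 0.5 × 10⁻ᴺ° = 21432.4/2 × 10⁻ᴺ m.
Setting 10716.2 × 10⁻ᴺ ≤ 77 gives 10ᴺ ≥ 139.2, i.e. N ≥ 2.14.
N = 2 would give 107 m (too coarse); N = 3 gives 10.7 m ≤ 77 m.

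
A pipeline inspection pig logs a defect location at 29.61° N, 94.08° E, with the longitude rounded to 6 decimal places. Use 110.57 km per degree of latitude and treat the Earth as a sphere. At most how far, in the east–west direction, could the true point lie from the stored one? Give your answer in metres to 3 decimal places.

0.048 metres

Rounding to 6 decimal places leaves the longitude within ±5e-07° of the true value.
Parallels shrink by cos φ, so at 29.61° a degree of longitude is 110570 × 0.8694 ≈ 96130.5 m.
Maximum E–W displacement: 5e-07 × 96130.5 = 0.0480653 m.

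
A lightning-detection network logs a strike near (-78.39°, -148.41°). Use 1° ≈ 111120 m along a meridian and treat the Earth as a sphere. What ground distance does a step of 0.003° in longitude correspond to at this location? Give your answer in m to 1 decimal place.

At 78.39° a degree of longitude is 111120 × cos 78.39° ≈ 22362.8 m, so 0.003° corresponds to 67.0883 m.

67.1 m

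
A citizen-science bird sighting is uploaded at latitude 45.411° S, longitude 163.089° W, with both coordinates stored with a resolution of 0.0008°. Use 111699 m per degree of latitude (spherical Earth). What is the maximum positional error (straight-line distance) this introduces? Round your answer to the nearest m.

With a 0.0008° grid the true value lies within half a step, ±0.0008°/2 = ±0.0004°, of the stored one.
North–south component: 0.0004° × 111699 = 44.6796 m.
E–W at 45.411°: 0.0004° × 111699 × cos 45.411° = 0.0004 × 111699 × 0.7020 ≈ 31.3658 m.
Combining orthogonally: (44.6796² + 31.3658²)^½ ≈ 54.5901 m.

55 m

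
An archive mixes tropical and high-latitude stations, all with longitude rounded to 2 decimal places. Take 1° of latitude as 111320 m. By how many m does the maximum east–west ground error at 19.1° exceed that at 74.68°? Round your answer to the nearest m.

379 m

Rounding to 2 decimal places leaves the longitude within ±0.005° of the true value.
Error at 19.1° = 0.005° × 111320 × cos 19.1° ≈ 556.6 × 0.9449 = 525.96 m.
At 74.68°: 0.005° × 111320 × cos 74.68° = 0.005 × 111320 × 0.2642 ≈ 147.06 m.
Difference: 525.96 − 147.06 = 378.9 m.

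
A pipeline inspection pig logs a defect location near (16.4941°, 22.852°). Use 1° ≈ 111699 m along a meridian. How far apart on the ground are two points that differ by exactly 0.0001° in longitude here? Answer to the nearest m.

0.0001° of longitude at 16.4941° is 0.0001 × 111699 × cos 16.4941° ≈ 0.0001 × 107102 = 10.7102 m.

11 m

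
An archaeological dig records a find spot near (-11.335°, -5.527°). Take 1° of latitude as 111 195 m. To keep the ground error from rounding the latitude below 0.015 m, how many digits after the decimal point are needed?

7 decimal places

One degree of latitude covers 111195 m.
N decimal places → at most half a unit in the last place, 0.5 × 10⁻ᴺ° = 111195/2 × 10⁻ᴺ m.
Setting 55597.5 × 10⁻ᴺ ≤ 0.015 gives 10ᴺ ≥ 3.706e+06, i.e. N ≥ 6.57.
N = 6 would give 0.0556 m (too coarse); N = 7 gives 0.00556 m ≤ 0.015 m.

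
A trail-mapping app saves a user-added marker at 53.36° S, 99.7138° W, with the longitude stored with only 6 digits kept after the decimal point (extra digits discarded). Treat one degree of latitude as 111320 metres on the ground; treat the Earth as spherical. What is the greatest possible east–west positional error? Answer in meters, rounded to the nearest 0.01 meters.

Truncating at 6 decimal places can drop up to a full unit in the last place, so the longitude may be off by as much as 1e-06°.
One degree of longitude at 53.36° is 111320 × cos 53.36° ≈ 111320 × 0.5968 = 66434.1 m.
So at most 1e-06° × 66434.1 ≈ 0.0664341 m east–west.

0.07 meters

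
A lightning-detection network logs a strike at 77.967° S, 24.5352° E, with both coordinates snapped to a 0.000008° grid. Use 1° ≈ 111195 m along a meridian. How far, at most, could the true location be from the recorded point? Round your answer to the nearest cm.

With a 0.000008° grid the true value lies within half a step, ±0.000008°/2 = ±4e-06°, of the stored one.
Latitude error → 4e-06 × 111195 = 0.44478 m along the meridian.
East–west component at 77.967°: 4e-06° × 111195 × cos 77.967° ≈ 4e-06 × 23181.4 ≈ 0.0927255 m.
Worst case both components are at the extreme and orthogonal: √(0.44478² + 0.0927255²) ≈ 0.454343 m.
That is 0.454343 m = 45.434 cm.

45 cm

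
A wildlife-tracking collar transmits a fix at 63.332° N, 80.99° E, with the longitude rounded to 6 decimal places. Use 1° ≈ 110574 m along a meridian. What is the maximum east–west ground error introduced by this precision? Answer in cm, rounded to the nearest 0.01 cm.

2.48 cm

Rounding to 6 decimal places leaves the longitude within ±5e-07° of the true value.
Parallels shrink by cos φ, so at 63.332° a degree of longitude is 110574 × 0.4488 ≈ 49627.8 m.
So at most 5e-07° × 49627.8 ≈ 0.0248139 m east–west.
That is 0.0248139 m = 2.4814 cm.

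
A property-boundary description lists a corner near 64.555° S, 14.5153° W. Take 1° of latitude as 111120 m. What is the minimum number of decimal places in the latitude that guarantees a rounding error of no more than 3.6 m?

5 decimal places

One degree of latitude covers 111120 m.
N decimal places → at most half a unit in the last place, 0.5 × 10⁻ᴺ° = 111120/2 × 10⁻ᴺ m.
Need 0.5 × 111120 × 10⁻ᴺ ≤ 3.6 → 10⁻ᴺ ≤ 6.479e-05, so N ≥ 4.19.
At 4 places the error can reach 5.56 m, but 5 places keeps it to 0.556 m.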